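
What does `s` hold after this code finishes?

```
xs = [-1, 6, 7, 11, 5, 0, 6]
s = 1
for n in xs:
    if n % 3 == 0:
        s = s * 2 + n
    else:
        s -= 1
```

n=-1: not %3==0, s = 1-1 = 0
n=6: %3==0, s = 0*2+6 = 6
n=7: not %3==0, s = 6-1 = 5
n=11: not %3==0, s = 5-1 = 4
n=5: not %3==0, s = 4-1 = 3
n=0: %3==0, s = 3*2+0 = 6
n=6: %3==0, s = 6*2+6 = 18

18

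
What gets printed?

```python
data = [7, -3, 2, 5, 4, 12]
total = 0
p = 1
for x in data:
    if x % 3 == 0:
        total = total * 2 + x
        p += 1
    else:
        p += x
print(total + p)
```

x=7: not %3==0; p=8
x=-3: %3==0, total = 0*2+(-3) = -3; p=9
x=2: not %3==0; p=11
x=5: not %3==0; p=16
x=4: not %3==0; p=20
x=12: %3==0, total = (-3)*2+12 = 6; p=21
total+p = 6+21 = 27

27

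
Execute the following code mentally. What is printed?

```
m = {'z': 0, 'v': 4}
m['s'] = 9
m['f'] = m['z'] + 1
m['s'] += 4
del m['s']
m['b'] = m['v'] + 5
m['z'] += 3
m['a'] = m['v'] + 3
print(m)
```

{'z': 3, 'v': 4, 'f': 1, 'b': 9, 'a': 7}

m['s'] = 9 → {'z': 0, 'v': 4, 's': 9}
m['f'] = m['z']+1 = 1 → {'z': 0, 'v': 4, 's': 9, 'f': 1}
m['s'] = 9+4 = 13 → {'z': 0, 'v': 4, 's': 13, 'f': 1}
del 's' → {'z': 0, 'v': 4, 'f': 1}
m['b'] = m['v']+5 = 9 → {'z': 0, 'v': 4, 'f': 1, 'b': 9}
m['z'] = 0+3 = 3 → {'z': 3, 'v': 4, 'f': 1, 'b': 9}
m['a'] = m['v']+3 = 7 → {'z': 3, 'v': 4, 'f': 1, 'b': 9, 'a': 7}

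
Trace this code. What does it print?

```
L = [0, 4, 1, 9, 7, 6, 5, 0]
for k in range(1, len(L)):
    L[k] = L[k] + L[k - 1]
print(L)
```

[0, 4, 5, 14, 21, 27, 32, 32]

k=1: L[1] = 4+0 = 4 → [0, 4, 1, 9, 7, 6, 5, 0]
k=2: L[2] = 1+4 = 5 → [0, 4, 5, 9, 7, 6, 5, 0]
k=3: L[3] = 9+5 = 14 → [0, 4, 5, 14, 7, 6, 5, 0]
k=4: L[4] = 7+14 = 21 → [0, 4, 5, 14, 21, 6, 5, 0]
k=5: L[5] = 6+21 = 27 → [0, 4, 5, 14, 21, 27, 5, 0]
k=6: L[6] = 5+27 = 32 → [0, 4, 5, 14, 21, 27, 32, 0]
k=7: L[7] = 0+32 = 32 → [0, 4, 5, 14, 21, 27, 32, 32]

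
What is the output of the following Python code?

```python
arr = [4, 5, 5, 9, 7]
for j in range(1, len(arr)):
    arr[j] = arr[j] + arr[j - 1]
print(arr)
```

j=1: arr[1] = 5+4 = 9 → [4, 9, 5, 9, 7]
j=2: arr[2] = 5+9 = 14 → [4, 9, 14, 9, 7]
j=3: arr[3] = 9+14 = 23 → [4, 9, 14, 23, 7]
j=4: arr[4] = 7+23 = 30 → [4, 9, 14, 23, 30]

[4, 9, 14, 23, 30]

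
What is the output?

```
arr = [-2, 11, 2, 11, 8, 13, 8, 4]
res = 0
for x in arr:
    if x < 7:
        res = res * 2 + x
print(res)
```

0

x=-2: <7, res = 0*2+(-2) = -2
x=11: not <7
x=2: <7, res = (-2)*2+2 = -2
x=11: not <7
x=8: not <7
x=13: not <7
x=8: not <7
x=4: <7, res = (-2)*2+4 = 0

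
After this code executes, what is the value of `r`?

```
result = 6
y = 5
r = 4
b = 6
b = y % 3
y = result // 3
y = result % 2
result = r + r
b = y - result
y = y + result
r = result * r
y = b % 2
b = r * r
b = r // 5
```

32

b = 5%3 = 2
y = 6//3 = 2
y = 6%2 = 0
result = 4+4 = 8
b = 0-8 = -8
y = 0+8 = 8
r = 8*4 = 32
y = (-8)%2 = 0
b = 32*32 = 1024
b = 32//5 = 6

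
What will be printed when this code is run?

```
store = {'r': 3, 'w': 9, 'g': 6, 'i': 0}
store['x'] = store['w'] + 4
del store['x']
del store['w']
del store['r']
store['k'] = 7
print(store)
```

{'g': 6, 'i': 0, 'k': 7}

store['x'] = store['w']+4 = 13 → {'r': 3, 'w': 9, 'g': 6, 'i': 0, 'x': 13}
del 'x' → {'r': 3, 'w': 9, 'g': 6, 'i': 0}
del 'w' → {'r': 3, 'g': 6, 'i': 0}
del 'r' → {'g': 6, 'i': 0}
store['k'] = 7 → {'g': 6, 'i': 0, 'k': 7}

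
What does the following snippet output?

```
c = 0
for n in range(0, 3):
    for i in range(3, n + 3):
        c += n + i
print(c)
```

15

n=1,i=3: c = 0+4 = 4
n=2,i=3: c = 4+5 = 9
n=2,i=4: c = 9+6 = 15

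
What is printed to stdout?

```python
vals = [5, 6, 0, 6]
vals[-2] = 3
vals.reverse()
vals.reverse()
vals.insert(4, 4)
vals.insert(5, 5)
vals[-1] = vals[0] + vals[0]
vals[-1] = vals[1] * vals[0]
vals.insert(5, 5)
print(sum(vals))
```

59

vals[-2] = 3 → [5, 6, 3, 6]
reverse → [6, 3, 6, 5]
reverse → [5, 6, 3, 6]
insert 4 at 4 → [5, 6, 3, 6, 4]
insert 5 at 5 → [5, 6, 3, 6, 4, 5]
vals[-1] = vals[0]+vals[0] = 5+5 = 10 → [5, 6, 3, 6, 4, 10]
vals[-1] = vals[1]*vals[0] = 6*5 = 30 → [5, 6, 3, 6, 4, 30]
insert 5 at 5 → [5, 6, 3, 6, 4, 5, 30]
sum = 59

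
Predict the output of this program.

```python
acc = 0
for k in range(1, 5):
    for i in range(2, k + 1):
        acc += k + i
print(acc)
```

k=2,i=2: acc = 0+4 = 4
k=3,i=2: acc = 4+5 = 9
k=3,i=3: acc = 9+6 = 15
k=4,i=2: acc = 15+6 = 21
k=4,i=3: acc = 21+7 = 28
k=4,i=4: acc = 28+8 = 36

36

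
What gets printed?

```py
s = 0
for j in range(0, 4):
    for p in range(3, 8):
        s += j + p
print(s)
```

130

j=0,p=3: s = 0+3 = 3
j=0,p=4: s = 3+4 = 7
j=0,p=5: s = 7+5 = 12
j=0,p=6: s = 12+6 = 18
j=0,p=7: s = 18+7 = 25
j=1,p=3: s = 25+4 = 29
j=1,p=4: s = 29+5 = 34
j=1,p=5: s = 34+6 = 40
j=1,p=6: s = 40+7 = 47
j=1,p=7: s = 47+8 = 55
j=2,p=3: s = 55+5 = 60
j=2,p=4: s = 60+6 = 66
j=2,p=5: s = 66+7 = 73
j=2,p=6: s = 73+8 = 81
j=2,p=7: s = 81+9 = 90
j=3,p=3: s = 90+6 = 96
j=3,p=4: s = 96+7 = 103
j=3,p=5: s = 103+8 = 111
j=3,p=6: s = 111+9 = 120
j=3,p=7: s = 120+10 = 130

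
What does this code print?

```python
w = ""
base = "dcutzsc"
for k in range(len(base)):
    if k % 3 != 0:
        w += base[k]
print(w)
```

cuzs

k=0: skip
k=1: add 'c' → 'c'
k=2: add 'u' → 'cu'
k=3: skip
k=4: add 'z' → 'cuz'
k=5: add 's' → 'cuzs'
k=6: skip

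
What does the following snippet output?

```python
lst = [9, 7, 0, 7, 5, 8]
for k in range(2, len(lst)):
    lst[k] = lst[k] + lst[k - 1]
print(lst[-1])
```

k=2: lst[2] = 0+7 = 7 → [9, 7, 7, 7, 5, 8]
k=3: lst[3] = 7+7 = 14 → [9, 7, 7, 14, 5, 8]
k=4: lst[4] = 5+14 = 19 → [9, 7, 7, 14, 19, 8]
k=5: lst[5] = 8+19 = 27 → [9, 7, 7, 14, 19, 27]

27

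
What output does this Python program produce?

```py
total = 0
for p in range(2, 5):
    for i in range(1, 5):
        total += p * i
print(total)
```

90

p=2,i=1: total = 0+2 = 2
p=2,i=2: total = 2+4 = 6
p=2,i=3: total = 6+6 = 12
p=2,i=4: total = 12+8 = 20
p=3,i=1: total = 20+3 = 23
p=3,i=2: total = 23+6 = 29
p=3,i=3: total = 29+9 = 38
p=3,i=4: total = 38+12 = 50
p=4,i=1: total = 50+4 = 54
p=4,i=2: total = 54+8 = 62
p=4,i=3: total = 62+12 = 74
p=4,i=4: total = 74+16 = 90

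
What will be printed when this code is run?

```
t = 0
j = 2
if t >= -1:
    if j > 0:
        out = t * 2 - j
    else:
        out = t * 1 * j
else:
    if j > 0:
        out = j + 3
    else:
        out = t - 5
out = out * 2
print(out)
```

-4

t=0, j=2
t >= -1 is True; j > 0 is True
→ out = t * 2 - j = -2
out = (-2)*2 = -4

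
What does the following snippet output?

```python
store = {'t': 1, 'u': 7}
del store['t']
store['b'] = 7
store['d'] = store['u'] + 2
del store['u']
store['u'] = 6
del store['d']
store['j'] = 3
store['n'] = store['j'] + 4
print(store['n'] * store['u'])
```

42

del 't' → {'u': 7}
store['b'] = 7 → {'u': 7, 'b': 7}
store['d'] = store['u']+2 = 9 → {'u': 7, 'b': 7, 'd': 9}
del 'u' → {'b': 7, 'd': 9}
store['u'] = 6 → {'b': 7, 'd': 9, 'u': 6}
del 'd' → {'b': 7, 'u': 6}
store['j'] = 3 → {'b': 7, 'u': 6, 'j': 3}
store['n'] = store['j']+4 = 7 → {'b': 7, 'u': 6, 'j': 3, 'n': 7}
store['n']*store['u'] = 7*6 = 42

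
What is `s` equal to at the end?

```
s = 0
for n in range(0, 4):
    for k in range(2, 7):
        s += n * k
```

120

n=0,k=2: s = 0+0 = 0
n=0,k=3: s = 0+0 = 0
n=0,k=4: s = 0+0 = 0
n=0,k=5: s = 0+0 = 0
n=0,k=6: s = 0+0 = 0
n=1,k=2: s = 0+2 = 2
n=1,k=3: s = 2+3 = 5
n=1,k=4: s = 5+4 = 9
n=1,k=5: s = 9+5 = 14
n=1,k=6: s = 14+6 = 20
n=2,k=2: s = 20+4 = 24
n=2,k=3: s = 24+6 = 30
n=2,k=4: s = 30+8 = 38
n=2,k=5: s = 38+10 = 48
n=2,k=6: s = 48+12 = 60
n=3,k=2: s = 60+6 = 66
n=3,k=3: s = 66+9 = 75
n=3,k=4: s = 75+12 = 87
n=3,k=5: s = 87+15 = 102
n=3,k=6: s = 102+18 = 120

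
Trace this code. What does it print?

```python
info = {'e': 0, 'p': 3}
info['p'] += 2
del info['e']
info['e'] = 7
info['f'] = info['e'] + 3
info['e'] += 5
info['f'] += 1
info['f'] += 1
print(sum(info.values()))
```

info['p'] = 3+2 = 5 → {'e': 0, 'p': 5}
del 'e' → {'p': 5}
info['e'] = 7 → {'p': 5, 'e': 7}
info['f'] = info['e']+3 = 10 → {'p': 5, 'e': 7, 'f': 10}
info['e'] = 7+5 = 12 → {'p': 5, 'e': 12, 'f': 10}
info['f'] = 10+1 = 11 → {'p': 5, 'e': 12, 'f': 11}
info['f'] = 11+1 = 12 → {'p': 5, 'e': 12, 'f': 12}
sum of values = 29

29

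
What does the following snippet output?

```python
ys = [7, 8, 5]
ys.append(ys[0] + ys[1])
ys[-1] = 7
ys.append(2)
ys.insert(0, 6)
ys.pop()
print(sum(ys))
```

append ys[0]+ys[1] = 7+8 = 15 → [7, 8, 5, 15]
ys[-1] = 7 → [7, 8, 5, 7]
append 2 → [7, 8, 5, 7, 2]
insert 6 at 0 → [6, 7, 8, 5, 7, 2]
pop() removes 2 → [6, 7, 8, 5, 7]
sum = 33

33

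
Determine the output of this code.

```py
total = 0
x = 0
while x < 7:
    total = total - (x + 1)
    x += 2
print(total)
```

x=0: total = 0-1 = -1
x=2: total = (-1)-3 = -4
x=4: total = (-4)-5 = -9
x=6: total = (-9)-7 = -16

-16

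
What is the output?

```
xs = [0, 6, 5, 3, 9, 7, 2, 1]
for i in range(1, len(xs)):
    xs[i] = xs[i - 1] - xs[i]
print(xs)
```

i=1: xs[1] = 0-6 = -6 → [0, -6, 5, 3, 9, 7, 2, 1]
i=2: xs[2] = (-6)-5 = -11 → [0, -6, -11, 3, 9, 7, 2, 1]
i=3: xs[3] = (-11)-3 = -14 → [0, -6, -11, -14, 9, 7, 2, 1]
i=4: xs[4] = (-14)-9 = -23 → [0, -6, -11, -14, -23, 7, 2, 1]
i=5: xs[5] = (-23)-7 = -30 → [0, -6, -11, -14, -23, -30, 2, 1]
i=6: xs[6] = (-30)-2 = -32 → [0, -6, -11, -14, -23, -30, -32, 1]
i=7: xs[7] = (-32)-1 = -33 → [0, -6, -11, -14, -23, -30, -32, -33]

[0, -6, -11, -14, -23, -30, -32, -33]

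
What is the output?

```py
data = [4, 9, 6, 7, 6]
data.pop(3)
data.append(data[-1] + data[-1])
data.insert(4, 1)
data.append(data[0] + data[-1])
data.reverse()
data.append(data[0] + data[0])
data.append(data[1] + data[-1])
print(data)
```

[16, 12, 1, 6, 6, 9, 4, 32, 44]

pop(3) removes 7 → [4, 9, 6, 6]
append data[-1]+data[-1] = 6+6 = 12 → [4, 9, 6, 6, 12]
insert 1 at 4 → [4, 9, 6, 6, 1, 12]
append data[0]+data[-1] = 4+12 = 16 → [4, 9, 6, 6, 1, 12, 16]
reverse → [16, 12, 1, 6, 6, 9, 4]
append data[0]+data[0] = 16+16 = 32 → [16, 12, 1, 6, 6, 9, 4, 32]
append data[1]+data[-1] = 12+32 = 44 → [16, 12, 1, 6, 6, 9, 4, 32, 44]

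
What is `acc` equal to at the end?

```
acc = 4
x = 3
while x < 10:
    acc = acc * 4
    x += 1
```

x=3: acc = 4*4 = 16
x=4: acc = 16*4 = 64
x=5: acc = 64*4 = 256
x=6: acc = 256*4 = 1024
x=7: acc = 1024*4 = 4096
x=8: acc = 4096*4 = 16384
x=9: acc = 16384*4 = 65536

65536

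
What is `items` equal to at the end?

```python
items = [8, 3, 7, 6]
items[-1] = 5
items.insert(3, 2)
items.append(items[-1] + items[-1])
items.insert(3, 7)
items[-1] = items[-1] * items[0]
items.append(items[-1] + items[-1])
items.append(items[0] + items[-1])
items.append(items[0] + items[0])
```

items[-1] = 5 → [8, 3, 7, 5]
insert 2 at 3 → [8, 3, 7, 2, 5]
append items[-1]+items[-1] = 5+5 = 10 → [8, 3, 7, 2, 5, 10]
insert 7 at 3 → [8, 3, 7, 7, 2, 5, 10]
items[-1] = items[-1]*items[0] = 10*8 = 80 → [8, 3, 7, 7, 2, 5, 80]
append items[-1]+items[-1] = 80+80 = 160 → [8, 3, 7, 7, 2, 5, 80, 160]
append items[0]+items[-1] = 8+160 = 168 → [8, 3, 7, 7, 2, 5, 80, 160, 168]
append items[0]+items[0] = 8+8 = 16 → [8, 3, 7, 7, 2, 5, 80, 160, 168, 16]

[8, 3, 7, 7, 2, 5, 80, 160, 168, 16]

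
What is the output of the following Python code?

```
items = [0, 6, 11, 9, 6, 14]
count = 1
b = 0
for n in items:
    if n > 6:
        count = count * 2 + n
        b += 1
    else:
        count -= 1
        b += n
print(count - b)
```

51

n=0: not >6, count = 1-1 = 0; b=0
n=6: not >6, count = 0-1 = -1; b=6
n=11: >6, count = (-1)*2+11 = 9; b=7
n=9: >6, count = 9*2+9 = 27; b=8
n=6: not >6, count = 27-1 = 26; b=14
n=14: >6, count = 26*2+14 = 66; b=15
count-b = 66-15 = 51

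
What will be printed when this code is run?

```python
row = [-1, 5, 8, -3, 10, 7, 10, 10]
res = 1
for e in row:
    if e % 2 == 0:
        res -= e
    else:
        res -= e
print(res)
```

-45

e=-1: not even, res = 1-(-1) = 2
e=5: not even, res = 2-5 = -3
e=8: even, res = (-3)-8 = -11
e=-3: not even, res = (-11)-(-3) = -8
e=10: even, res = (-8)-10 = -18
e=7: not even, res = (-18)-7 = -25
e=10: even, res = (-25)-10 = -35
e=10: even, res = (-35)-10 = -45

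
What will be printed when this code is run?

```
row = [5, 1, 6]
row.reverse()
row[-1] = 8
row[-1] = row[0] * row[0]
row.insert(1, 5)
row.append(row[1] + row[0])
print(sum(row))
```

59

reverse → [6, 1, 5]
row[-1] = 8 → [6, 1, 8]
row[-1] = row[0]*row[0] = 6*6 = 36 → [6, 1, 36]
insert 5 at 1 → [6, 5, 1, 36]
append row[1]+row[0] = 5+6 = 11 → [6, 5, 1, 36, 11]
sum = 59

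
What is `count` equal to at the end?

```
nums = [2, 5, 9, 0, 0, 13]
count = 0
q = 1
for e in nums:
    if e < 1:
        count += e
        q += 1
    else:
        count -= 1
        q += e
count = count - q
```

e=2: not <1, count = 0-1 = -1; q=3
e=5: not <1, count = (-1)-1 = -2; q=8
e=9: not <1, count = (-2)-1 = -3; q=17
e=0: <1, count = (-3)+0 = -3; q=18
e=0: <1, count = (-3)+0 = -3; q=19
e=13: not <1, count = (-3)-1 = -4; q=32
count-q = (-4)-32 = -36

-36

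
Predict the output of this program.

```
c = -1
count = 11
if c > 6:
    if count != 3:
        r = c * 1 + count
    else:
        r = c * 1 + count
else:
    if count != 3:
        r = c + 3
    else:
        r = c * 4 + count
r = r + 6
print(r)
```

8

c=-1, count=11
c > 6 is False; count != 3 is True
→ r = c + 3 = 2
r = 2+6 = 8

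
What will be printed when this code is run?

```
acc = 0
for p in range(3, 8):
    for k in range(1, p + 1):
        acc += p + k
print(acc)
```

p=3,k=1: acc = 0+4 = 4
p=3,k=2: acc = 4+5 = 9
p=3,k=3: acc = 9+6 = 15
p=4,k=1: acc = 15+5 = 20
p=4,k=2: acc = 20+6 = 26
p=4,k=3: acc = 26+7 = 33
p=4,k=4: acc = 33+8 = 41
p=5,k=1: acc = 41+6 = 47
p=5,k=2: acc = 47+7 = 54
p=5,k=3: acc = 54+8 = 62
p=5,k=4: acc = 62+9 = 71
p=5,k=5: acc = 71+10 = 81
p=6,k=1: acc = 81+7 = 88
p=6,k=2: acc = 88+8 = 96
p=6,k=3: acc = 96+9 = 105
p=6,k=4: acc = 105+10 = 115
p=6,k=5: acc = 115+11 = 126
p=6,k=6: acc = 126+12 = 138
p=7,k=1: acc = 138+8 = 146
p=7,k=2: acc = 146+9 = 155
p=7,k=3: acc = 155+10 = 165
p=7,k=4: acc = 165+11 = 176
p=7,k=5: acc = 176+12 = 188
p=7,k=6: acc = 188+13 = 201
p=7,k=7: acc = 201+14 = 215

215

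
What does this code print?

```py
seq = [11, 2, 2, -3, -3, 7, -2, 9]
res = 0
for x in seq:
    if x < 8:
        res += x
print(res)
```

x=11: not <8
x=2: <8, res = 0+2 = 2
x=2: <8, res = 2+2 = 4
x=-3: <8, res = 4+(-3) = 1
x=-3: <8, res = 1+(-3) = -2
x=7: <8, res = (-2)+7 = 5
x=-2: <8, res = 5+(-2) = 3
x=9: not <8

3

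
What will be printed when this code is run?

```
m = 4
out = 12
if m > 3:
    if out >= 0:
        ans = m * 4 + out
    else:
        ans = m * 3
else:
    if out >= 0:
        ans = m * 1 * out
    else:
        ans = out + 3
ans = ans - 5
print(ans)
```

23

m=4, out=12
m > 3 is True; out >= 0 is True
→ ans = m * 4 + out = 28
ans = 28-5 = 23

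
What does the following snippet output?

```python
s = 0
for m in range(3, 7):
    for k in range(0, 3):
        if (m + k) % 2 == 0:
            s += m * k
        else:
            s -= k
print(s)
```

m=3,k=0: odd sum, s = 0-0 = 0
m=3,k=1: even sum, s = 0+3 = 3
m=3,k=2: odd sum, s = 3-2 = 1
m=4,k=0: even sum, s = 1+0 = 1
m=4,k=1: odd sum, s = 1-1 = 0
m=4,k=2: even sum, s = 0+8 = 8
m=5,k=0: odd sum, s = 8-0 = 8
m=5,k=1: even sum, s = 8+5 = 13
m=5,k=2: odd sum, s = 13-2 = 11
m=6,k=0: even sum, s = 11+0 = 11
m=6,k=1: odd sum, s = 11-1 = 10
m=6,k=2: even sum, s = 10+12 = 22

22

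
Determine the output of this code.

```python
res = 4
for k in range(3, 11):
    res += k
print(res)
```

56

k=3: res = 4+3 = 7
k=4: res = 7+4 = 11
k=5: res = 11+5 = 16
k=6: res = 16+6 = 22
k=7: res = 22+7 = 29
k=8: res = 29+8 = 37
k=9: res = 37+9 = 46
k=10: res = 46+10 = 56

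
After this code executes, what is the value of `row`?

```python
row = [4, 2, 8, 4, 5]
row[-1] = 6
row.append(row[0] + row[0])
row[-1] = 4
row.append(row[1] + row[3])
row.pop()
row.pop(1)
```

row[-1] = 6 → [4, 2, 8, 4, 6]
append row[0]+row[0] = 4+4 = 8 → [4, 2, 8, 4, 6, 8]
row[-1] = 4 → [4, 2, 8, 4, 6, 4]
append row[1]+row[3] = 2+4 = 6 → [4, 2, 8, 4, 6, 4, 6]
pop() removes 6 → [4, 2, 8, 4, 6, 4]
pop(1) removes 2 → [4, 8, 4, 6, 4]

[4, 8, 4, 6, 4]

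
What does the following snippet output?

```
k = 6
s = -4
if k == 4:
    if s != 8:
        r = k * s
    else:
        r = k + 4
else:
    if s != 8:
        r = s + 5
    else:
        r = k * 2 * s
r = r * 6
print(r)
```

k=6, s=-4
k == 4 is False; s != 8 is True
→ r = s + 5 = 1
r = 1*6 = 6

6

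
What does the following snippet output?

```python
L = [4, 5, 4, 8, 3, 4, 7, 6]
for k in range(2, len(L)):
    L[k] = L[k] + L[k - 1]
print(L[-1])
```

k=2: L[2] = 4+5 = 9 → [4, 5, 9, 8, 3, 4, 7, 6]
k=3: L[3] = 8+9 = 17 → [4, 5, 9, 17, 3, 4, 7, 6]
k=4: L[4] = 3+17 = 20 → [4, 5, 9, 17, 20, 4, 7, 6]
k=5: L[5] = 4+20 = 24 → [4, 5, 9, 17, 20, 24, 7, 6]
k=6: L[6] = 7+24 = 31 → [4, 5, 9, 17, 20, 24, 31, 6]
k=7: L[7] = 6+31 = 37 → [4, 5, 9, 17, 20, 24, 31, 37]

37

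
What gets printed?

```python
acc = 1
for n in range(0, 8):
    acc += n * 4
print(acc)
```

113

n=0: acc = 1+0*4 = 1
n=1: acc = 1+1*4 = 5
n=2: acc = 5+2*4 = 13
n=3: acc = 13+3*4 = 25
n=4: acc = 25+4*4 = 41
n=5: acc = 41+5*4 = 61
n=6: acc = 61+6*4 = 85
n=7: acc = 85+7*4 = 113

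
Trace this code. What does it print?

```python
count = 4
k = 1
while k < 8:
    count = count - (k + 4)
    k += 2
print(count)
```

-28

k=1: count = 4-5 = -1
k=3: count = (-1)-7 = -8
k=5: count = (-8)-9 = -17
k=7: count = (-17)-11 = -28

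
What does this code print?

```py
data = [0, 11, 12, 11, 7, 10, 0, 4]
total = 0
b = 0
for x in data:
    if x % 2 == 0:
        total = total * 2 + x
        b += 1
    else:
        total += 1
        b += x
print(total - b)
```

138

x=0: even, total = 0*2+0 = 0; b=1
x=11: not even, total = 0+1 = 1; b=12
x=12: even, total = 1*2+12 = 14; b=13
x=11: not even, total = 14+1 = 15; b=24
x=7: not even, total = 15+1 = 16; b=31
x=10: even, total = 16*2+10 = 42; b=32
x=0: even, total = 42*2+0 = 84; b=33
x=4: even, total = 84*2+4 = 172; b=34
total-b = 172-34 = 138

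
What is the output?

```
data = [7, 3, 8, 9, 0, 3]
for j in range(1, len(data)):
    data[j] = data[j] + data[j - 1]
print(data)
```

j=1: data[1] = 3+7 = 10 → [7, 10, 8, 9, 0, 3]
j=2: data[2] = 8+10 = 18 → [7, 10, 18, 9, 0, 3]
j=3: data[3] = 9+18 = 27 → [7, 10, 18, 27, 0, 3]
j=4: data[4] = 0+27 = 27 → [7, 10, 18, 27, 27, 3]
j=5: data[5] = 3+27 = 30 → [7, 10, 18, 27, 27, 30]

[7, 10, 18, 27, 27, 30]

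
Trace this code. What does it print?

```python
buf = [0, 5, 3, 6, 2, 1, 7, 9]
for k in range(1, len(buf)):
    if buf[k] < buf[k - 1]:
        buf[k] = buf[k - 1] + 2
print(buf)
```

k=1: 5>=0, unchanged → [0, 5, 3, 6, 2, 1, 7, 9]
k=2: 3<5, buf[2] = 5+2 = 7 → [0, 5, 7, 6, 2, 1, 7, 9]
k=3: 6<7, buf[3] = 7+2 = 9 → [0, 5, 7, 9, 2, 1, 7, 9]
k=4: 2<9, buf[4] = 9+2 = 11 → [0, 5, 7, 9, 11, 1, 7, 9]
k=5: 1<11, buf[5] = 11+2 = 13 → [0, 5, 7, 9, 11, 13, 7, 9]
k=6: 7<13, buf[6] = 13+2 = 15 → [0, 5, 7, 9, 11, 13, 15, 9]
k=7: 9<15, buf[7] = 15+2 = 17 → [0, 5, 7, 9, 11, 13, 15, 17]

[0, 5, 7, 9, 11, 13, 15, 17]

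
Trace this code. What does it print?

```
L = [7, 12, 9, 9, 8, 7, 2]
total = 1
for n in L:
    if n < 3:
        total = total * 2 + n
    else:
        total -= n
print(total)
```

-100

n=7: not <3, total = 1-7 = -6
n=12: not <3, total = (-6)-12 = -18
n=9: not <3, total = (-18)-9 = -27
n=9: not <3, total = (-27)-9 = -36
n=8: not <3, total = (-36)-8 = -44
n=7: not <3, total = (-44)-7 = -51
n=2: <3, total = (-51)*2+2 = -100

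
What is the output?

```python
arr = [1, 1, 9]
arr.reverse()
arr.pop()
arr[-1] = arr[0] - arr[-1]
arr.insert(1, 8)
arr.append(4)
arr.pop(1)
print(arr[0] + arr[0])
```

reverse → [9, 1, 1]
pop() removes 1 → [9, 1]
arr[-1] = arr[0]-arr[-1] = 9-1 = 8 → [9, 8]
insert 8 at 1 → [9, 8, 8]
append 4 → [9, 8, 8, 4]
pop(1) removes 8 → [9, 8, 4]
arr[0]+arr[0] = 9+9 = 18

18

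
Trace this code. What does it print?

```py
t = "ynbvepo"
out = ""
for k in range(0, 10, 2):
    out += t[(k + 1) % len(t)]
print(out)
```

k=0: add t[1]='n' → 'n'
k=2: add t[3]='v' → 'nv'
k=4: add t[5]='p' → 'nvp'
k=6: add t[0]='y' → 'nvpy'
k=8: add t[2]='b' → 'nvpyb'

nvpyb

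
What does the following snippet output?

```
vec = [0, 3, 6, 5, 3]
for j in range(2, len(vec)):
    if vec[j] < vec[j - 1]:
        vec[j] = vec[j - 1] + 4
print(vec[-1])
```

j=2: 6>=3, unchanged → [0, 3, 6, 5, 3]
j=3: 5<6, vec[3] = 6+4 = 10 → [0, 3, 6, 10, 3]
j=4: 3<10, vec[4] = 10+4 = 14 → [0, 3, 6, 10, 14]

14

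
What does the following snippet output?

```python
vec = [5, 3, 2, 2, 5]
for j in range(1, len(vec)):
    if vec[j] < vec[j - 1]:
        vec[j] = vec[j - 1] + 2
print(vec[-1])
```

13

j=1: 3<5, vec[1] = 5+2 = 7 → [5, 7, 2, 2, 5]
j=2: 2<7, vec[2] = 7+2 = 9 → [5, 7, 9, 2, 5]
j=3: 2<9, vec[3] = 9+2 = 11 → [5, 7, 9, 11, 5]
j=4: 5<11, vec[4] = 11+2 = 13 → [5, 7, 9, 11, 13]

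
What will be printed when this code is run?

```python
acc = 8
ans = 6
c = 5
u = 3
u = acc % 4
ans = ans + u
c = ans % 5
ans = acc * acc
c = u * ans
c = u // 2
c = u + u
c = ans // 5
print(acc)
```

u = 8%4 = 0
ans = 6+0 = 6
c = 6%5 = 1
ans = 8*8 = 64
c = 0*64 = 0
c = 0//2 = 0
c = 0+0 = 0
c = 64//5 = 12

8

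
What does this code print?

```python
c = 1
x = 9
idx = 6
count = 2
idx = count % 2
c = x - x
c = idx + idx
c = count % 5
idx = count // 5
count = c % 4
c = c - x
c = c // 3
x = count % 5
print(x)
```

idx = 2%2 = 0
c = 9-9 = 0
c = 0+0 = 0
c = 2%5 = 2
idx = 2//5 = 0
count = 2%4 = 2
c = 2-9 = -7
c = (-7)//3 = -3
x = 2%5 = 2

2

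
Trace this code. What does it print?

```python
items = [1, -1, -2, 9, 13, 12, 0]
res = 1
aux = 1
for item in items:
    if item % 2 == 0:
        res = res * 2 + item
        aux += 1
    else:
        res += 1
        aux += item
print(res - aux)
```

22

item=1: not even, res = 1+1 = 2; aux=2
item=-1: not even, res = 2+1 = 3; aux=1
item=-2: even, res = 3*2+(-2) = 4; aux=2
item=9: not even, res = 4+1 = 5; aux=11
item=13: not even, res = 5+1 = 6; aux=24
item=12: even, res = 6*2+12 = 24; aux=25
item=0: even, res = 24*2+0 = 48; aux=26
res-aux = 48-26 = 22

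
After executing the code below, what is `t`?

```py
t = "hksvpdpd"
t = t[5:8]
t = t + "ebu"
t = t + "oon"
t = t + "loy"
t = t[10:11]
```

'o'

slice [5:8] → 'dpd'
+ 'ebu' → 'dpdebu'
+ 'oon' → 'dpdebuoon'
+ 'loy' → 'dpdebuoonloy'
slice [10:11] → 'o'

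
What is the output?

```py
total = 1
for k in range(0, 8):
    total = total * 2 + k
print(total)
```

503

k=0: total = 1*2+0 = 2
k=1: total = 2*2+1 = 5
k=2: total = 5*2+2 = 12
k=3: total = 12*2+3 = 27
k=4: total = 27*2+4 = 58
k=5: total = 58*2+5 = 121
k=6: total = 121*2+6 = 248
k=7: total = 248*2+7 = 503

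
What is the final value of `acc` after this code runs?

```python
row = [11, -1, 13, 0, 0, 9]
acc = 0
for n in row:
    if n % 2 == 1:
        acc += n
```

32

n=11: odd, acc = 0+11 = 11
n=-1: odd, acc = 11+(-1) = 10
n=13: odd, acc = 10+13 = 23
n=0: not odd
n=0: not odd
n=9: odd, acc = 23+9 = 32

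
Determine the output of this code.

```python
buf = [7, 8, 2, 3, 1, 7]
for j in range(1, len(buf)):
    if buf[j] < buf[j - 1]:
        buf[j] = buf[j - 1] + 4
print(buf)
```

[7, 8, 12, 16, 20, 24]

j=1: 8>=7, unchanged → [7, 8, 2, 3, 1, 7]
j=2: 2<8, buf[2] = 8+4 = 12 → [7, 8, 12, 3, 1, 7]
j=3: 3<12, buf[3] = 12+4 = 16 → [7, 8, 12, 16, 1, 7]
j=4: 1<16, buf[4] = 16+4 = 20 → [7, 8, 12, 16, 20, 7]
j=5: 7<20, buf[5] = 20+4 = 24 → [7, 8, 12, 16, 20, 24]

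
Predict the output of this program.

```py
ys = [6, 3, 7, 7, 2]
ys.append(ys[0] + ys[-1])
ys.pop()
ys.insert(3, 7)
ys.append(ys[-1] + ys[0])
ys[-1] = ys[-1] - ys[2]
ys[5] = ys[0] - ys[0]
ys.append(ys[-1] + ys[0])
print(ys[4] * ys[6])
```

7

append ys[0]+ys[-1] = 6+2 = 8 → [6, 3, 7, 7, 2, 8]
pop() removes 8 → [6, 3, 7, 7, 2]
insert 7 at 3 → [6, 3, 7, 7, 7, 2]
append ys[-1]+ys[0] = 2+6 = 8 → [6, 3, 7, 7, 7, 2, 8]
ys[-1] = ys[-1]-ys[2] = 8-7 = 1 → [6, 3, 7, 7, 7, 2, 1]
ys[5] = ys[0]-ys[0] = 6-6 = 0 → [6, 3, 7, 7, 7, 0, 1]
append ys[-1]+ys[0] = 1+6 = 7 → [6, 3, 7, 7, 7, 0, 1, 7]
ys[4]*ys[6] = 7*1 = 7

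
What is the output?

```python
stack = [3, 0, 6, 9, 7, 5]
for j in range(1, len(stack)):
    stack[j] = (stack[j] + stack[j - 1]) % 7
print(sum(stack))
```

18

j=1: stack[1] = (0+3)%7 = 3 → [3, 3, 6, 9, 7, 5]
j=2: stack[2] = (6+3)%7 = 2 → [3, 3, 2, 9, 7, 5]
j=3: stack[3] = (9+2)%7 = 4 → [3, 3, 2, 4, 7, 5]
j=4: stack[4] = (7+4)%7 = 4 → [3, 3, 2, 4, 4, 5]
j=5: stack[5] = (5+4)%7 = 2 → [3, 3, 2, 4, 4, 2]
sum = 18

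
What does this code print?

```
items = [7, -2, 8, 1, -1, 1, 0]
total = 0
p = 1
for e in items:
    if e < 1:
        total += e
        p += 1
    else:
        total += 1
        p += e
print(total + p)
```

22

e=7: not <1, total = 0+1 = 1; p=8
e=-2: <1, total = 1+(-2) = -1; p=9
e=8: not <1, total = (-1)+1 = 0; p=17
e=1: not <1, total = 0+1 = 1; p=18
e=-1: <1, total = 1+(-1) = 0; p=19
e=1: not <1, total = 0+1 = 1; p=20
e=0: <1, total = 1+0 = 1; p=21
total+p = 1+21 = 22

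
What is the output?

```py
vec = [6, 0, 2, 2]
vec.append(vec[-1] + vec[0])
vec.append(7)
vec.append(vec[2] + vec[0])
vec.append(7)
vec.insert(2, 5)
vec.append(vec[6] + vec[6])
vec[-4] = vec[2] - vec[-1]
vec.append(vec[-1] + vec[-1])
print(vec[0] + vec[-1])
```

34

append vec[-1]+vec[0] = 2+6 = 8 → [6, 0, 2, 2, 8]
append 7 → [6, 0, 2, 2, 8, 7]
append vec[2]+vec[0] = 2+6 = 8 → [6, 0, 2, 2, 8, 7, 8]
append 7 → [6, 0, 2, 2, 8, 7, 8, 7]
insert 5 at 2 → [6, 0, 5, 2, 2, 8, 7, 8, 7]
append vec[6]+vec[6] = 7+7 = 14 → [6, 0, 5, 2, 2, 8, 7, 8, 7, 14]
vec[-4] = vec[2]-vec[-1] = 5-14 = -9 → [6, 0, 5, 2, 2, 8, -9, 8, 7, 14]
append vec[-1]+vec[-1] = 14+14 = 28 → [6, 0, 5, 2, 2, 8, -9, 8, 7, 14, 28]
vec[0]+vec[-1] = 6+28 = 34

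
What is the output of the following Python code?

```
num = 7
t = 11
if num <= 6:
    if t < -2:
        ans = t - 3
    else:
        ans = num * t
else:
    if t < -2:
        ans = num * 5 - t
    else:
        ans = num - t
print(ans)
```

-4

num=7, t=11
num <= 6 is False; t < -2 is False
→ ans = num - t = -4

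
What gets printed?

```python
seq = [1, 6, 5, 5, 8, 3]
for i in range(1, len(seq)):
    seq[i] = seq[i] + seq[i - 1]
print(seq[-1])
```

28

i=1: seq[1] = 6+1 = 7 → [1, 7, 5, 5, 8, 3]
i=2: seq[2] = 5+7 = 12 → [1, 7, 12, 5, 8, 3]
i=3: seq[3] = 5+12 = 17 → [1, 7, 12, 17, 8, 3]
i=4: seq[4] = 8+17 = 25 → [1, 7, 12, 17, 25, 3]
i=5: seq[5] = 3+25 = 28 → [1, 7, 12, 17, 25, 28]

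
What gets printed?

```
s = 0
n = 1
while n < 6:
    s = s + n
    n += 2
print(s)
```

n=1: s = 0+1 = 1
n=3: s = 1+3 = 4
n=5: s = 4+5 = 9

9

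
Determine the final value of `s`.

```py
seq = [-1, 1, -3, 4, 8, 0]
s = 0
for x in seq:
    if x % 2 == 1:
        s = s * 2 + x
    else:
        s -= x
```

x=-1: odd, s = 0*2+(-1) = -1
x=1: odd, s = (-1)*2+1 = -1
x=-3: odd, s = (-1)*2+(-3) = -5
x=4: not odd, s = (-5)-4 = -9
x=8: not odd, s = (-9)-8 = -17
x=0: not odd, s = (-17)-0 = -17

-17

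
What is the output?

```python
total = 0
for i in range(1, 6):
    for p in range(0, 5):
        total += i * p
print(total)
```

i=1,p=0: total = 0+0 = 0
i=1,p=1: total = 0+1 = 1
i=1,p=2: total = 1+2 = 3
i=1,p=3: total = 3+3 = 6
i=1,p=4: total = 6+4 = 10
i=2,p=0: total = 10+0 = 10
i=2,p=1: total = 10+2 = 12
i=2,p=2: total = 12+4 = 16
i=2,p=3: total = 16+6 = 22
i=2,p=4: total = 22+8 = 30
i=3,p=0: total = 30+0 = 30
i=3,p=1: total = 30+3 = 33
i=3,p=2: total = 33+6 = 39
i=3,p=3: total = 39+9 = 48
i=3,p=4: total = 48+12 = 60
i=4,p=0: total = 60+0 = 60
i=4,p=1: total = 60+4 = 64
i=4,p=2: total = 64+8 = 72
i=4,p=3: total = 72+12 = 84
i=4,p=4: total = 84+16 = 100
i=5,p=0: total = 100+0 = 100
i=5,p=1: total = 100+5 = 105
i=5,p=2: total = 105+10 = 115
i=5,p=3: total = 115+15 = 130
i=5,p=4: total = 130+20 = 150

150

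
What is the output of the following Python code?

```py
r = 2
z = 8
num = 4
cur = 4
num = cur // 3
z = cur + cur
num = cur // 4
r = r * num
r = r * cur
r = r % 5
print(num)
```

1

num = 4//3 = 1
z = 4+4 = 8
num = 4//4 = 1
r = 2*1 = 2
r = 2*4 = 8
r = 8%5 = 3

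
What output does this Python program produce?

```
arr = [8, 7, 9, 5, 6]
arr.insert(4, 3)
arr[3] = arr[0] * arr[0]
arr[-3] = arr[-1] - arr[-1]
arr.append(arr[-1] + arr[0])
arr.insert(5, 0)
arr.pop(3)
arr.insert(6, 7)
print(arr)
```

[8, 7, 9, 3, 0, 6, 7, 14]

insert 3 at 4 → [8, 7, 9, 5, 3, 6]
arr[3] = arr[0]*arr[0] = 8*8 = 64 → [8, 7, 9, 64, 3, 6]
arr[-3] = arr[-1]-arr[-1] = 6-6 = 0 → [8, 7, 9, 0, 3, 6]
append arr[-1]+arr[0] = 6+8 = 14 → [8, 7, 9, 0, 3, 6, 14]
insert 0 at 5 → [8, 7, 9, 0, 3, 0, 6, 14]
pop(3) removes 0 → [8, 7, 9, 3, 0, 6, 14]
insert 7 at 6 → [8, 7, 9, 3, 0, 6, 7, 14]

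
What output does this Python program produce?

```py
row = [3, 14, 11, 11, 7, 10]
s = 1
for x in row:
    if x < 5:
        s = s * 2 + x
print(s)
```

x=3: <5, s = 1*2+3 = 5
x=14: not <5
x=11: not <5
x=11: not <5
x=7: not <5
x=10: not <5

5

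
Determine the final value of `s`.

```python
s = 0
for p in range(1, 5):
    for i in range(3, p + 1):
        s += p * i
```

37

p=3,i=3: s = 0+9 = 9
p=4,i=3: s = 9+12 = 21
p=4,i=4: s = 21+16 = 37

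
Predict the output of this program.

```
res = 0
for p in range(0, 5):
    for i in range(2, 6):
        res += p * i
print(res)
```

140

p=0,i=2: res = 0+0 = 0
p=0,i=3: res = 0+0 = 0
p=0,i=4: res = 0+0 = 0
p=0,i=5: res = 0+0 = 0
p=1,i=2: res = 0+2 = 2
p=1,i=3: res = 2+3 = 5
p=1,i=4: res = 5+4 = 9
p=1,i=5: res = 9+5 = 14
p=2,i=2: res = 14+4 = 18
p=2,i=3: res = 18+6 = 24
p=2,i=4: res = 24+8 = 32
p=2,i=5: res = 32+10 = 42
p=3,i=2: res = 42+6 = 48
p=3,i=3: res = 48+9 = 57
p=3,i=4: res = 57+12 = 69
p=3,i=5: res = 69+15 = 84
p=4,i=2: res = 84+8 = 92
p=4,i=3: res = 92+12 = 104
p=4,i=4: res = 104+16 = 120
p=4,i=5: res = 120+20 = 140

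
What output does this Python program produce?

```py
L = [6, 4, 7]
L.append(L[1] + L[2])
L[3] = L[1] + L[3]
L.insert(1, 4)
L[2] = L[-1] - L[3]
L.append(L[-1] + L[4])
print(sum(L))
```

70

append L[1]+L[2] = 4+7 = 11 → [6, 4, 7, 11]
L[3] = L[1]+L[3] = 4+11 = 15 → [6, 4, 7, 15]
insert 4 at 1 → [6, 4, 4, 7, 15]
L[2] = L[-1]-L[3] = 15-7 = 8 → [6, 4, 8, 7, 15]
append L[-1]+L[4] = 15+15 = 30 → [6, 4, 8, 7, 15, 30]
sum = 70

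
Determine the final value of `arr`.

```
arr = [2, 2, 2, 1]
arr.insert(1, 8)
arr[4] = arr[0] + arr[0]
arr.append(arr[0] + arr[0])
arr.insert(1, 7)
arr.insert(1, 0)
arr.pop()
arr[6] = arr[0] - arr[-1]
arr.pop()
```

[2, 0, 7, 8, 2, 2]

insert 8 at 1 → [2, 8, 2, 2, 1]
arr[4] = arr[0]+arr[0] = 2+2 = 4 → [2, 8, 2, 2, 4]
append arr[0]+arr[0] = 2+2 = 4 → [2, 8, 2, 2, 4, 4]
insert 7 at 1 → [2, 7, 8, 2, 2, 4, 4]
insert 0 at 1 → [2, 0, 7, 8, 2, 2, 4, 4]
pop() removes 4 → [2, 0, 7, 8, 2, 2, 4]
arr[6] = arr[0]-arr[-1] = 2-4 = -2 → [2, 0, 7, 8, 2, 2, -2]
pop() removes -2 → [2, 0, 7, 8, 2, 2]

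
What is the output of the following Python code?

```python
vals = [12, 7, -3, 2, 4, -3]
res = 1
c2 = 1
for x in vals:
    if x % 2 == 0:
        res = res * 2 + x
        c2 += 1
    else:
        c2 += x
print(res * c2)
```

x=12: even, res = 1*2+12 = 14; c2=2
x=7: not even; c2=9
x=-3: not even; c2=6
x=2: even, res = 14*2+2 = 30; c2=7
x=4: even, res = 30*2+4 = 64; c2=8
x=-3: not even; c2=5
res*c2 = 64*5 = 320

320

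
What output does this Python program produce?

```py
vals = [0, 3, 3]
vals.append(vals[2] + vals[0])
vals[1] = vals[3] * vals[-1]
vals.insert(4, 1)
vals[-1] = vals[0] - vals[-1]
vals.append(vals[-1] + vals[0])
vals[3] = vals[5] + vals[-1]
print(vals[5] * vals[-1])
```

1

append vals[2]+vals[0] = 3+0 = 3 → [0, 3, 3, 3]
vals[1] = vals[3]*vals[-1] = 3*3 = 9 → [0, 9, 3, 3]
insert 1 at 4 → [0, 9, 3, 3, 1]
vals[-1] = vals[0]-vals[-1] = 0-1 = -1 → [0, 9, 3, 3, -1]
append vals[-1]+vals[0] = (-1)+0 = -1 → [0, 9, 3, 3, -1, -1]
vals[3] = vals[5]+vals[-1] = (-1)+(-1) = -2 → [0, 9, 3, -2, -1, -1]
vals[5]*vals[-1] = (-1)*(-1) = 1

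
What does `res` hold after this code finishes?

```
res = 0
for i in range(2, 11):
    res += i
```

54

i=2: res = 0+2 = 2
i=3: res = 2+3 = 5
i=4: res = 5+4 = 9
i=5: res = 9+5 = 14
i=6: res = 14+6 = 20
i=7: res = 20+7 = 27
i=8: res = 27+8 = 35
i=9: res = 35+9 = 44
i=10: res = 44+10 = 54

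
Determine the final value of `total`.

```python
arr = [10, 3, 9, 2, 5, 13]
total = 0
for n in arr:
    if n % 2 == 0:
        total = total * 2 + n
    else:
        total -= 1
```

n=10: even, total = 0*2+10 = 10
n=3: not even, total = 10-1 = 9
n=9: not even, total = 9-1 = 8
n=2: even, total = 8*2+2 = 18
n=5: not even, total = 18-1 = 17
n=13: not even, total = 17-1 = 16

16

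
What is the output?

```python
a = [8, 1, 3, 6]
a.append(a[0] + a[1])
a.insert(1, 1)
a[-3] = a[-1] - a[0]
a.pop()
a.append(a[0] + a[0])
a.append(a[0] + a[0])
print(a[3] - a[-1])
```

-15

append a[0]+a[1] = 8+1 = 9 → [8, 1, 3, 6, 9]
insert 1 at 1 → [8, 1, 1, 3, 6, 9]
a[-3] = a[-1]-a[0] = 9-8 = 1 → [8, 1, 1, 1, 6, 9]
pop() removes 9 → [8, 1, 1, 1, 6]
append a[0]+a[0] = 8+8 = 16 → [8, 1, 1, 1, 6, 16]
append a[0]+a[0] = 8+8 = 16 → [8, 1, 1, 1, 6, 16, 16]
a[3]-a[-1] = 1-16 = -15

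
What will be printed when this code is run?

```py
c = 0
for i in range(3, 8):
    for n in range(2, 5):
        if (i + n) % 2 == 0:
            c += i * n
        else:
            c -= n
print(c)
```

81

i=3,n=2: odd sum, c = 0-2 = -2
i=3,n=3: even sum, c = (-2)+9 = 7
i=3,n=4: odd sum, c = 7-4 = 3
i=4,n=2: even sum, c = 3+8 = 11
i=4,n=3: odd sum, c = 11-3 = 8
i=4,n=4: even sum, c = 8+16 = 24
i=5,n=2: odd sum, c = 24-2 = 22
i=5,n=3: even sum, c = 22+15 = 37
i=5,n=4: odd sum, c = 37-4 = 33
i=6,n=2: even sum, c = 33+12 = 45
i=6,n=3: odd sum, c = 45-3 = 42
i=6,n=4: even sum, c = 42+24 = 66
i=7,n=2: odd sum, c = 66-2 = 64
i=7,n=3: even sum, c = 64+21 = 85
i=7,n=4: odd sum, c = 85-4 = 81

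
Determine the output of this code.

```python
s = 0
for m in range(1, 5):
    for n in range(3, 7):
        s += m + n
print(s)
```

112

m=1,n=3: s = 0+4 = 4
m=1,n=4: s = 4+5 = 9
m=1,n=5: s = 9+6 = 15
m=1,n=6: s = 15+7 = 22
m=2,n=3: s = 22+5 = 27
m=2,n=4: s = 27+6 = 33
m=2,n=5: s = 33+7 = 40
m=2,n=6: s = 40+8 = 48
m=3,n=3: s = 48+6 = 54
m=3,n=4: s = 54+7 = 61
m=3,n=5: s = 61+8 = 69
m=3,n=6: s = 69+9 = 78
m=4,n=3: s = 78+7 = 85
m=4,n=4: s = 85+8 = 93
m=4,n=5: s = 93+9 = 102
m=4,n=6: s = 102+10 = 112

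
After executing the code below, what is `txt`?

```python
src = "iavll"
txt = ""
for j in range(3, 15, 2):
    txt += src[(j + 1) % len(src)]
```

j=3: add src[4]='l' → 'l'
j=5: add src[1]='a' → 'la'
j=7: add src[3]='l' → 'lal'
j=9: add src[0]='i' → 'lali'
j=11: add src[2]='v' → 'laliv'
j=13: add src[4]='l' → 'lalivl'

'lalivl'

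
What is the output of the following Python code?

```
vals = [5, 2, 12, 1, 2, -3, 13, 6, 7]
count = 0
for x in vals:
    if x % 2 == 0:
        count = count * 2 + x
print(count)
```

x=5: not even
x=2: even, count = 0*2+2 = 2
x=12: even, count = 2*2+12 = 16
x=1: not even
x=2: even, count = 16*2+2 = 34
x=-3: not even
x=13: not even
x=6: even, count = 34*2+6 = 74
x=7: not even

74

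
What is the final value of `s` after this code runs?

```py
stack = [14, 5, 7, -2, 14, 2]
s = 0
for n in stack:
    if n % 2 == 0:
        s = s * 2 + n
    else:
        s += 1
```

n=14: even, s = 0*2+14 = 14
n=5: not even, s = 14+1 = 15
n=7: not even, s = 15+1 = 16
n=-2: even, s = 16*2+(-2) = 30
n=14: even, s = 30*2+14 = 74
n=2: even, s = 74*2+2 = 150

150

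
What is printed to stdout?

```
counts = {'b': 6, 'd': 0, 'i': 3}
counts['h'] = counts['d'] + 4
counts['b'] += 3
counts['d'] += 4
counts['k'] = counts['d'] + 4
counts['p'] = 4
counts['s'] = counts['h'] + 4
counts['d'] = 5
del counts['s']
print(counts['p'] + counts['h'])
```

8

counts['h'] = counts['d']+4 = 4 → {'b': 6, 'd': 0, 'i': 3, 'h': 4}
counts['b'] = 6+3 = 9 → {'b': 9, 'd': 0, 'i': 3, 'h': 4}
counts['d'] = 0+4 = 4 → {'b': 9, 'd': 4, 'i': 3, 'h': 4}
counts['k'] = counts['d']+4 = 8 → {'b': 9, 'd': 4, 'i': 3, 'h': 4, 'k': 8}
counts['p'] = 4 → {'b': 9, 'd': 4, 'i': 3, 'h': 4, 'k': 8, 'p': 4}
counts['s'] = counts['h']+4 = 8 → {'b': 9, 'd': 4, 'i': 3, 'h': 4, 'k': 8, 'p': 4, 's': 8}
counts['d'] = 5 → {'b': 9, 'd': 5, 'i': 3, 'h': 4, 'k': 8, 'p': 4, 's': 8}
del 's' → {'b': 9, 'd': 5, 'i': 3, 'h': 4, 'k': 8, 'p': 4}
counts['p']+counts['h'] = 4+4 = 8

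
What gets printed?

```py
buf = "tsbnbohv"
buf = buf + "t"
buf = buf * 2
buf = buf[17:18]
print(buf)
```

t

+ 't' → 'tsbnbohvt'
repeat ×2 → 'tsbnbohvttsbnbohvt'
slice [17:18] → 't'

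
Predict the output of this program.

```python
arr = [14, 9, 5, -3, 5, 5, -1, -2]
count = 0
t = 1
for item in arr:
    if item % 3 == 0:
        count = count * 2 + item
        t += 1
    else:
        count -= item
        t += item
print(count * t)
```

item=14: not %3==0, count = 0-14 = -14; t=15
item=9: %3==0, count = (-14)*2+9 = -19; t=16
item=5: not %3==0, count = (-19)-5 = -24; t=21
item=-3: %3==0, count = (-24)*2+(-3) = -51; t=22
item=5: not %3==0, count = (-51)-5 = -56; t=27
item=5: not %3==0, count = (-56)-5 = -61; t=32
item=-1: not %3==0, count = (-61)-(-1) = -60; t=31
item=-2: not %3==0, count = (-60)-(-2) = -58; t=29
count*t = (-58)*29 = -1682

-1682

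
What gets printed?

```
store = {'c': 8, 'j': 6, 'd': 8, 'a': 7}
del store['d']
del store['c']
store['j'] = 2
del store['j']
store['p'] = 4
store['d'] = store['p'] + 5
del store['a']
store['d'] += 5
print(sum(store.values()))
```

18

del 'd' → {'c': 8, 'j': 6, 'a': 7}
del 'c' → {'j': 6, 'a': 7}
store['j'] = 2 → {'j': 2, 'a': 7}
del 'j' → {'a': 7}
store['p'] = 4 → {'a': 7, 'p': 4}
store['d'] = store['p']+5 = 9 → {'a': 7, 'p': 4, 'd': 9}
del 'a' → {'p': 4, 'd': 9}
store['d'] = 9+5 = 14 → {'p': 4, 'd': 14}
sum of values = 18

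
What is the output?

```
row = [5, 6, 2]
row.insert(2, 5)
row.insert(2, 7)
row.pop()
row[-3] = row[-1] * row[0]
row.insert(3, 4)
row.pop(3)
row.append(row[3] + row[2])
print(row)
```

insert 5 at 2 → [5, 6, 5, 2]
insert 7 at 2 → [5, 6, 7, 5, 2]
pop() removes 2 → [5, 6, 7, 5]
row[-3] = row[-1]*row[0] = 5*5 = 25 → [5, 25, 7, 5]
insert 4 at 3 → [5, 25, 7, 4, 5]
pop(3) removes 4 → [5, 25, 7, 5]
append row[3]+row[2] = 5+7 = 12 → [5, 25, 7, 5, 12]

[5, 25, 7, 5, 12]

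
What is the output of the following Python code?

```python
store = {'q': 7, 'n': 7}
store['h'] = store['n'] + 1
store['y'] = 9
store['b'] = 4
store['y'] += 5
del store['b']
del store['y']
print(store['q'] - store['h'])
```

-1

store['h'] = store['n']+1 = 8 → {'q': 7, 'n': 7, 'h': 8}
store['y'] = 9 → {'q': 7, 'n': 7, 'h': 8, 'y': 9}
store['b'] = 4 → {'q': 7, 'n': 7, 'h': 8, 'y': 9, 'b': 4}
store['y'] = 9+5 = 14 → {'q': 7, 'n': 7, 'h': 8, 'y': 14, 'b': 4}
del 'b' → {'q': 7, 'n': 7, 'h': 8, 'y': 14}
del 'y' → {'q': 7, 'n': 7, 'h': 8}
store['q']-store['h'] = 7-8 = -1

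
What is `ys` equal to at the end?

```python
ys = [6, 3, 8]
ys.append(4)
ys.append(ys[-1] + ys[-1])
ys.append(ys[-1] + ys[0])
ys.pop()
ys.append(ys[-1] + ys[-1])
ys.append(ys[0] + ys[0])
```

[6, 3, 8, 4, 8, 16, 12]

append 4 → [6, 3, 8, 4]
append ys[-1]+ys[-1] = 4+4 = 8 → [6, 3, 8, 4, 8]
append ys[-1]+ys[0] = 8+6 = 14 → [6, 3, 8, 4, 8, 14]
pop() removes 14 → [6, 3, 8, 4, 8]
append ys[-1]+ys[-1] = 8+8 = 16 → [6, 3, 8, 4, 8, 16]
append ys[0]+ys[0] = 6+6 = 12 → [6, 3, 8, 4, 8, 16, 12]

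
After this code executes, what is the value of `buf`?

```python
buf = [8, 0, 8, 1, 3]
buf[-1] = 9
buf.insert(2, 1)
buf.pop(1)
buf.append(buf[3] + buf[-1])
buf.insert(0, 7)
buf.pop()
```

buf[-1] = 9 → [8, 0, 8, 1, 9]
insert 1 at 2 → [8, 0, 1, 8, 1, 9]
pop(1) removes 0 → [8, 1, 8, 1, 9]
append buf[3]+buf[-1] = 1+9 = 10 → [8, 1, 8, 1, 9, 10]
insert 7 at 0 → [7, 8, 1, 8, 1, 9, 10]
pop() removes 10 → [7, 8, 1, 8, 1, 9]

[7, 8, 1, 8, 1, 9]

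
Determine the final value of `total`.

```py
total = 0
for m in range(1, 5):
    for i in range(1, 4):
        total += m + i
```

54

m=1,i=1: total = 0+2 = 2
m=1,i=2: total = 2+3 = 5
m=1,i=3: total = 5+4 = 9
m=2,i=1: total = 9+3 = 12
m=2,i=2: total = 12+4 = 16
m=2,i=3: total = 16+5 = 21
m=3,i=1: total = 21+4 = 25
m=3,i=2: total = 25+5 = 30
m=3,i=3: total = 30+6 = 36
m=4,i=1: total = 36+5 = 41
m=4,i=2: total = 41+6 = 47
m=4,i=3: total = 47+7 = 54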